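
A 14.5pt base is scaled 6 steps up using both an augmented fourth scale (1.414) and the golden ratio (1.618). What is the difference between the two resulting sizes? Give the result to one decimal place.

Augmented fourth: 14.5 × 1.414⁶ = 115.895pt
Golden ratio: 14.5 × 1.618⁶ = 260.159pt
Difference: 260.159 − 115.895 = 144.264pt

144.3pt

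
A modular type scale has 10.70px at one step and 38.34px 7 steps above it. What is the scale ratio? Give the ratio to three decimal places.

The ratio satisfies 10.70 × r⁷ = 38.34, so r = (38.34 / 10.70)^(1/7).
r = 3.5832^(1/7) ≈ 1.2000

1.200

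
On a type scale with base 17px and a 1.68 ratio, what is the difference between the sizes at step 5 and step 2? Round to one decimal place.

Step 2: 17.0 × 1.68² = 47.981px
Step 5: 17.0 × 1.68⁵ = 227.507px
Difference: 227.507 − 47.981 = 179.526px

179.5px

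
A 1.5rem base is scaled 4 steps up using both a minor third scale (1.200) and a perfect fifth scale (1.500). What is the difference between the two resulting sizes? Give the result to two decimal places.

Minor third: 1.5 × 1.200⁴ = 3.1104rem
Perfect fifth: 1.5 × 1.500⁴ = 7.5938rem
Difference: 7.5938 − 3.1104 = 4.4834rem

4.48rem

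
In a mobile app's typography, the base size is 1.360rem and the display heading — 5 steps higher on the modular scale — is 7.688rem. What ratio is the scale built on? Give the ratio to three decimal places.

The ratio satisfies 1.360 × r⁵ = 7.688, so r = (7.688 / 1.360)^(1/5).
r = 5.6529^(1/5) ≈ 1.4140

1.414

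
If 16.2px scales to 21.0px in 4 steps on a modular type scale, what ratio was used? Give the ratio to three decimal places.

The ratio satisfies 16.2 × r⁴ = 21.0, so r = (21.0 / 16.2)^(1/4).
r = 1.2963^(1/4) ≈ 1.0670

1.067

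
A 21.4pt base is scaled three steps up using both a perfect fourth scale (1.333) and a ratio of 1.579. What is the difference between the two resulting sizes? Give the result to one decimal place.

Perfect fourth: 21.4 × 1.333³ = 50.688pt
At 1.579: 21.4 × 1.579³ = 84.248pt
Difference: 84.248 − 50.688 = 33.560pt

33.6pt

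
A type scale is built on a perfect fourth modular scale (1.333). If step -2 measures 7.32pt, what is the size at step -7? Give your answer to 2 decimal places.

7.32 ÷ 1.333⁵ = 7.32 ÷ 4.20873 ≈ 1.739

1.74pt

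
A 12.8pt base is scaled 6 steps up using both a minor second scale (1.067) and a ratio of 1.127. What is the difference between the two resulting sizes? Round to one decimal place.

7.3pt

Minor second: 12.8 × 1.067⁶ = 18.888pt
At 1.127: 12.8 × 1.127⁶ = 26.227pt
Difference: 26.227 − 18.888 = 7.339pt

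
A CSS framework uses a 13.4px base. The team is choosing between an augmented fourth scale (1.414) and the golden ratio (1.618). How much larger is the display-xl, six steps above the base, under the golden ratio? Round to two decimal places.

133.32px

Augmented fourth: 13.4 × 1.414⁶ = 107.1029px
Golden ratio: 13.4 × 1.618⁶ = 240.4229px
Difference: 240.4229 − 107.1029 = 133.3200px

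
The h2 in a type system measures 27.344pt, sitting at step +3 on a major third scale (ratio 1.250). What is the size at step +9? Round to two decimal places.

104.31pt

27.344 × 1.250⁶ = 27.344 × 3.81470 ≈ 104.309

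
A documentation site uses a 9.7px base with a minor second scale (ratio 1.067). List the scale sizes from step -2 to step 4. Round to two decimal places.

8.52px, 9.09px, 9.70px, 10.35px, 11.04px, 11.78px, 12.57px

Step -2: 9.7 ÷ 1.067² = 8.52
Step -1: 9.7 ÷ 1.067 = 9.09
Step 0: 9.7px
Step 1: 9.7 × 1.067 = 10.35
Step 2: 9.7 × 1.067² = 11.04
Step 3: 9.7 × 1.067³ = 11.78
Step 4: 9.7 × 1.067⁴ = 12.57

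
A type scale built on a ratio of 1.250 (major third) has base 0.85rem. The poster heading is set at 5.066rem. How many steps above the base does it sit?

1.250ⁿ = 5.066 / 0.85 = 5.9600
n = ln(5.9600) / ln(1.250) = 1.7851 / 0.2231 ≈ 8.00

8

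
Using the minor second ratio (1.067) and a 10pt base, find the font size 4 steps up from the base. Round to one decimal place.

13.0pt

Each step on a modular scale multiplies by the ratio, so the size n steps from the base is base × ratioⁿ.
10.0 × 1.067⁴ = 10.0 × 1.29616 ≈ 12.96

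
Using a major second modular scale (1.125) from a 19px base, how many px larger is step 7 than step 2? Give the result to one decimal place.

19.3px

Step 2: 19.0 × 1.125² = 24.047px
Step 7: 19.0 × 1.125⁷ = 43.333px
Difference: 43.333 − 24.047 = 19.286px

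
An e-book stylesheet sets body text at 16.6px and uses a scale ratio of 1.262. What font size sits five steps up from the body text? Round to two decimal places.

53.14px

A modular type scale is a geometric sequence: sizeₙ = base × rⁿ.
16.6 × 1.262⁵ = 16.6 × 3.20108 ≈ 53.14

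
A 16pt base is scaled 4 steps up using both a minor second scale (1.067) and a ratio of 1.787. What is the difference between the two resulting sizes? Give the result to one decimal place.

Minor second: 16.0 × 1.067⁴ = 20.739pt
At 1.787: 16.0 × 1.787⁴ = 163.162pt
Difference: 163.162 − 20.739 = 142.423pt

142.4pt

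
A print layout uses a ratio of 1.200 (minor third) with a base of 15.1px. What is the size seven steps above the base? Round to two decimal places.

54.11px

15.1 × 1.200⁷ = 15.1 × 3.58318 ≈ 54.11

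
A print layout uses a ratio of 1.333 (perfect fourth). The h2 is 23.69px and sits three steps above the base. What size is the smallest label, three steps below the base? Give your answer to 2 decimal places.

23.69 ÷ 1.333⁶ = 23.69 ÷ 5.61023 ≈ 4.223

4.22px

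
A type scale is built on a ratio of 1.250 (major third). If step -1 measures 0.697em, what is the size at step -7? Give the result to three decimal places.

0.183em

The gap is -7 − (-1) = -6 steps, so the factor is 1.250^-6.
0.697 ÷ 1.250⁶ = 0.697 ÷ 3.81470 ≈ 0.183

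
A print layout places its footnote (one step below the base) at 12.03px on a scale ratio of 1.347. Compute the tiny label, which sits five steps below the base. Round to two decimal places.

3.65px

12.03 ÷ 1.347⁴ = 12.03 ÷ 3.29208 ≈ 3.654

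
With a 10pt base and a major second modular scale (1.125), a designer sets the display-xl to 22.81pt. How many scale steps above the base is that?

7

1.125ⁿ = 22.81 / 10 = 2.2810
n = ln(2.2810) / ln(1.125) = 0.8246 / 0.1178 ≈ 7.00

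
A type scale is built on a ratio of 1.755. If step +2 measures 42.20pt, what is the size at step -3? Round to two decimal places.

Moving from step +2 to step -3 is 5 steps down, so divide by r⁵.
42.20 ÷ 1.755⁵ = 42.20 ÷ 16.64890 ≈ 2.535

2.53pt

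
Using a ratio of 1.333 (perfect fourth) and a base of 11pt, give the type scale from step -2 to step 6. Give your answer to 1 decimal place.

Step -2: 11.0 ÷ 1.333² = 6.2
Step -1: 11.0 ÷ 1.333 = 8.3
Step 0: 11pt
Step 1: 11.0 × 1.333 = 14.7
Step 2: 11.0 × 1.333² = 19.5
Step 3: 11.0 × 1.333³ = 26.1
Step 4: 11.0 × 1.333⁴ = 34.7
Step 5: 11.0 × 1.333⁵ = 46.3
Step 6: 11.0 × 1.333⁶ = 61.7

6.2pt, 8.3pt, 11.0pt, 14.7pt, 19.5pt, 26.1pt, 34.7pt, 46.3pt, 61.7pt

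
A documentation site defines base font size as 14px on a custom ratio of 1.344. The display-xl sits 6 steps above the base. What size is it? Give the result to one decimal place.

14.0 × 1.344⁶ = 14.0 × 5.89380 ≈ 82.51

82.5px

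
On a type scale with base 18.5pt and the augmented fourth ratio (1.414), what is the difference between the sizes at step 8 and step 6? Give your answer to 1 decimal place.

Step 6: 18.5 × 1.414⁶ = 147.866pt
Step 8: 18.5 × 1.414⁸ = 295.643pt
Difference: 295.643 − 147.866 = 147.777pt

147.8pt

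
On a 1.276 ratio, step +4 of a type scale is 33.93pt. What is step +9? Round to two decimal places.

Moving from step +4 to step +9 is 5 steps up, so multiply by r⁵.
33.93 × 1.276⁵ = 33.93 × 3.38262 ≈ 114.772

114.77pt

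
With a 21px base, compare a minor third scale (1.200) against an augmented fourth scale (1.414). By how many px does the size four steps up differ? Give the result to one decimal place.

40.4px

Minor third: 21.0 × 1.200⁴ = 43.546px
Augmented fourth: 21.0 × 1.414⁴ = 83.949px
Difference: 83.949 − 43.546 = 40.403px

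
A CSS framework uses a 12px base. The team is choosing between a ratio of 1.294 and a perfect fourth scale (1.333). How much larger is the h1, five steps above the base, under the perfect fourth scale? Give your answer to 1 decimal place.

7.0px

At 1.294: 12.0 × 1.294⁵ = 43.536px
Perfect fourth: 12.0 × 1.333⁵ = 50.505px
Difference: 50.505 − 43.536 = 6.969px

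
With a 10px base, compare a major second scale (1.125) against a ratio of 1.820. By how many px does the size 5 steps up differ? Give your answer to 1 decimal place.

181.7px

Major second: 10.0 × 1.125⁵ = 18.020px
At 1.820: 10.0 × 1.820⁵ = 199.690px
Difference: 199.690 − 18.020 = 181.670px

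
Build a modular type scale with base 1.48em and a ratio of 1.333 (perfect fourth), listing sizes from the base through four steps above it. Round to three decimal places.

1.480em, 1.973em, 2.630em, 3.506em, 4.673em

Step 0: 1.48em
Step 1: 1.48 × 1.333 = 1.973
Step 2: 1.48 × 1.333² = 2.630
Step 3: 1.48 × 1.333³ = 3.506
Step 4: 1.48 × 1.333⁴ = 4.673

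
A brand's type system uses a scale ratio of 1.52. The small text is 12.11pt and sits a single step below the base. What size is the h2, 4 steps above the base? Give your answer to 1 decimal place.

98.3pt

Moving from step -1 to step +4 is 5 steps up, so multiply by r⁵.
12.11 × 1.52⁵ = 12.11 × 8.11368 ≈ 98.257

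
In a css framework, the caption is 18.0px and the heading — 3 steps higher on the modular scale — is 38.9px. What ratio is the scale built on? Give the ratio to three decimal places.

1.293

r³ = 38.9 / 18.0, so r = (38.9/18.0)^(1/3).
r = 2.1611^(1/3) ≈ 1.2929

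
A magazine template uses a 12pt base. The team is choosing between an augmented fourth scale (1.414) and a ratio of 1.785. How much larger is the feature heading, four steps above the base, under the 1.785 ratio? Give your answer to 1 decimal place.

73.9pt

Augmented fourth: 12.0 × 1.414⁴ = 47.971pt
At 1.785: 12.0 × 1.785⁴ = 121.824pt
Difference: 121.824 − 47.971 = 73.853pt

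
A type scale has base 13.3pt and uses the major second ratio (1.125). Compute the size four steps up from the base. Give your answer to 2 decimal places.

13.3 × 1.125⁴ = 13.3 × 1.60181 ≈ 21.30

21.30pt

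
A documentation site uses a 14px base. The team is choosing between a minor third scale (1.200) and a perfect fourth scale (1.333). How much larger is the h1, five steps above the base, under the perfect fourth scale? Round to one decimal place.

24.1px

Minor third: 14.0 × 1.200⁵ = 34.836px
Perfect fourth: 14.0 × 1.333⁵ = 58.922px
Difference: 58.922 − 34.836 = 24.086px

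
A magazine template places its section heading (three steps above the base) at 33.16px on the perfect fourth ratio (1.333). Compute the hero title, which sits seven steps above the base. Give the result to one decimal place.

The gap is 7 − (3) = 4 steps, so the factor is 1.333^4.
33.16 × 1.333⁴ = 33.16 × 3.15733 ≈ 104.697

104.7px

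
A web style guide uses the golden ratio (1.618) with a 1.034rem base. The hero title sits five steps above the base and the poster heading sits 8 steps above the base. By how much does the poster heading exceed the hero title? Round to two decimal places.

Step 5: 1.034 × 1.618⁵ = 11.4660rem
Step 8: 1.034 × 1.618⁸ = 48.5678rem
Difference: 48.5678 − 11.4660 = 37.1018rem

37.10rem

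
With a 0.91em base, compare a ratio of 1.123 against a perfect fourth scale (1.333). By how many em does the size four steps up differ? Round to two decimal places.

At 1.123: 0.91 × 1.123⁴ = 1.4473em
Perfect fourth: 0.91 × 1.333⁴ = 2.8732em
Difference: 2.8732 − 1.4473 = 1.4259em

1.43em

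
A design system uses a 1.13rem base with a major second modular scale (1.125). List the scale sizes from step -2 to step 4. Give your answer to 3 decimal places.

Step -2: 1.13 ÷ 1.125² = 0.893
Step -1: 1.13 ÷ 1.125 = 1.004
Step 0: 1.13rem
Step 1: 1.13 × 1.125 = 1.271
Step 2: 1.13 × 1.125² = 1.430
Step 3: 1.13 × 1.125³ = 1.609
Step 4: 1.13 × 1.125⁴ = 1.810

0.893rem, 1.004rem, 1.130rem, 1.271rem, 1.430rem, 1.609rem, 1.810rem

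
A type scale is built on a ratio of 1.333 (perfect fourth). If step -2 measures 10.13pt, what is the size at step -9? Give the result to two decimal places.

The gap is -9 − (-2) = -7 steps, so the factor is 1.333^-7.
10.13 ÷ 1.333⁷ = 10.13 ÷ 7.47844 ≈ 1.355

1.35pt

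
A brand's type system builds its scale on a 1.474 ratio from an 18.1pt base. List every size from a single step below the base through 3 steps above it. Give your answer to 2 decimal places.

Step -1: 18.1 ÷ 1.474 = 12.28
Step 0: 18.1pt
Step 1: 18.1 × 1.474 = 26.68
Step 2: 18.1 × 1.474² = 39.33
Step 3: 18.1 × 1.474³ = 57.97

12.28pt, 18.10pt, 26.68pt, 39.33pt, 57.97pt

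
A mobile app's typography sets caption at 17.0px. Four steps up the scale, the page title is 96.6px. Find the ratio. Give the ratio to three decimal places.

1.544

The ratio satisfies 17.0 × r⁴ = 96.6, so r = (96.6 / 17.0)^(1/4).
r = 5.6824^(1/4) ≈ 1.5439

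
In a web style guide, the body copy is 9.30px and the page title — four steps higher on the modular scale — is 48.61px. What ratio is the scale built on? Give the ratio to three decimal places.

r⁴ = 48.61 / 9.30, so r = (48.61/9.30)^(1/4).
r = 5.2269^(1/4) ≈ 1.5120

1.512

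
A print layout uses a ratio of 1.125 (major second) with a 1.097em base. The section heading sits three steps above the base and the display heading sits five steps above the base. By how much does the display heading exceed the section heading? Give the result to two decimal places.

0.41em

Step 3: 1.097 × 1.125³ = 1.5619em
Step 5: 1.097 × 1.125⁵ = 1.9768em
Difference: 1.9768 − 1.5619 = 0.4149em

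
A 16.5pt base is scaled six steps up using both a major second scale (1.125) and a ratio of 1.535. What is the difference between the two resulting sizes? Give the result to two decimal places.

182.39pt

Major second: 16.5 × 1.125⁶ = 33.4502pt
At 1.535: 16.5 × 1.535⁶ = 215.8411pt
Difference: 215.8411 − 33.4502 = 182.3909pt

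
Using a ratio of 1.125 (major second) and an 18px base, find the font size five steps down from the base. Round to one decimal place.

10.0px

18.0 ÷ 1.125⁵ = 18.0 ÷ 1.80203 ≈ 9.99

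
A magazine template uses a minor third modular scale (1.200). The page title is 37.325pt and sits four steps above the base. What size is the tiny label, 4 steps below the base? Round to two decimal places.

8.68pt

Moving from step +4 to step -4 is 8 steps down, so divide by r⁸.
37.325 ÷ 1.200⁸ = 37.325 ÷ 4.29982 ≈ 8.681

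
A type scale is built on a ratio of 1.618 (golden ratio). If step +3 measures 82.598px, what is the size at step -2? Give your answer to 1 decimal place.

7.4px

The gap is -2 − (3) = -5 steps, so the factor is 1.618^-5.
82.598 ÷ 1.618⁵ = 82.598 ÷ 11.08901 ≈ 7.449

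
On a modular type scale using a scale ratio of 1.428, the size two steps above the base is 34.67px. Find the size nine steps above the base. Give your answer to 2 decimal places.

34.67 × 1.428⁷ = 34.67 × 12.10870 ≈ 419.809

419.81px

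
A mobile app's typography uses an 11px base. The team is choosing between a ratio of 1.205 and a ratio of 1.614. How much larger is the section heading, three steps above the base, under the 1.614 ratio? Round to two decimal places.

At 1.205: 11.0 × 1.205³ = 19.2466px
At 1.614: 11.0 × 1.614³ = 46.2491px
Difference: 46.2491 − 19.2466 = 27.0025px

27.00px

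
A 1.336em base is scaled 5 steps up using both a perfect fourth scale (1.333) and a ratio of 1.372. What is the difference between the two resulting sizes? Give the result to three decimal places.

0.872em

Perfect fourth: 1.336 × 1.333⁵ = 5.62286em
At 1.372: 1.336 × 1.372⁵ = 6.49497em
Difference: 6.49497 − 5.62286 = 0.87211em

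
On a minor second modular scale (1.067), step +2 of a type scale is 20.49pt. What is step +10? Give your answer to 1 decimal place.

34.4pt

The gap is 10 − (2) = 8 steps, so the factor is 1.067^8.
20.49 × 1.067⁸ = 20.49 × 1.68002 ≈ 34.424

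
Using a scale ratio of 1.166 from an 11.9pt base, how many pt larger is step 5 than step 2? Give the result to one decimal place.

Step 2: 11.9 × 1.166² = 16.179pt
Step 5: 11.9 × 1.166⁵ = 25.647pt
Difference: 25.647 − 16.179 = 9.468pt

9.5pt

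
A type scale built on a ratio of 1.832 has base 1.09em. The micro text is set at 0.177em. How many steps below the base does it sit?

1.832ⁿ = 1.09 / 0.177 = 6.1582
n = ln(6.1582) / ln(1.832) = 1.8178 / 0.6054 ≈ 3.00

3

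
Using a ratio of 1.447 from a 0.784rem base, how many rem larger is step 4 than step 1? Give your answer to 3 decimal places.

2.303rem

Step 1: 0.784 × 1.447 = 1.13445rem
Step 4: 0.784 × 1.447⁴ = 3.43708rem
Difference: 3.43708 − 1.13445 = 2.30263rem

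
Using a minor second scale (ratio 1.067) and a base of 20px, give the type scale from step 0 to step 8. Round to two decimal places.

20.00px, 21.34px, 22.77px, 24.30px, 25.92px, 27.66px, 29.51px, 31.49px, 33.60px

Step 0: 20px
Step 1: 20.0 × 1.067 = 21.34
Step 2: 20.0 × 1.067² = 22.77
Step 3: 20.0 × 1.067³ = 24.30
Step 4: 20.0 × 1.067⁴ = 25.92
Step 5: 20.0 × 1.067⁵ = 27.66
Step 6: 20.0 × 1.067⁶ = 29.51
Step 7: 20.0 × 1.067⁷ = 31.49
Step 8: 20.0 × 1.067⁸ = 33.60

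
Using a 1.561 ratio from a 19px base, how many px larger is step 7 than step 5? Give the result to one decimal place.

253.0px

Step 5: 19.0 × 1.561⁵ = 176.104px
Step 7: 19.0 × 1.561⁷ = 429.115px
Difference: 429.115 − 176.104 = 253.011px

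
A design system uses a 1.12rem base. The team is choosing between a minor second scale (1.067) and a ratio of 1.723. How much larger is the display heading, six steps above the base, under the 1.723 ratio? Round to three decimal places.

27.651rem

Minor second: 1.12 × 1.067⁶ = 1.65274rem
At 1.723: 1.12 × 1.723⁶ = 29.30419rem
Difference: 29.30419 − 1.65274 = 27.65145rem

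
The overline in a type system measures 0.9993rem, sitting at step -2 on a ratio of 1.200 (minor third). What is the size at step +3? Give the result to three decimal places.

2.487rem

0.9993 × 1.200⁵ = 0.9993 × 2.48832 ≈ 2.487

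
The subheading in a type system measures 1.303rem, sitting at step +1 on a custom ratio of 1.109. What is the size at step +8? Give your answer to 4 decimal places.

The gap is 8 − (1) = 7 steps, so the factor is 1.109^7.
1.303 × 1.109⁷ = 1.303 × 2.06310 ≈ 2.6882

2.6882rem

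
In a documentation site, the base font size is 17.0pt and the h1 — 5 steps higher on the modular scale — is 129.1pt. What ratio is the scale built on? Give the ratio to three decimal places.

The ratio satisfies 17.0 × r⁵ = 129.1, so r = (129.1 / 17.0)^(1/5).
r = 7.5941^(1/5) ≈ 1.5000

1.500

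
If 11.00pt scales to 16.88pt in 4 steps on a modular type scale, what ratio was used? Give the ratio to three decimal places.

1.113

The ratio satisfies 11.00 × r⁴ = 16.88, so r = (16.88 / 11.00)^(1/4).
r = 1.5345^(1/4) ≈ 1.1130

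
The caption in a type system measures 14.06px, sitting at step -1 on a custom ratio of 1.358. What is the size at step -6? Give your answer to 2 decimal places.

14.06 ÷ 1.358⁵ = 14.06 ÷ 4.61848 ≈ 3.044

3.04px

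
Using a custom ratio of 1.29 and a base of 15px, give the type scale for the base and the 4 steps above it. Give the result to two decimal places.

Step 0: 15px
Step 1: 15.0 × 1.29 = 19.35
Step 2: 15.0 × 1.29² = 24.96
Step 3: 15.0 × 1.29³ = 32.20
Step 4: 15.0 × 1.29⁴ = 41.54

15.00px, 19.35px, 24.96px, 32.20px, 41.54px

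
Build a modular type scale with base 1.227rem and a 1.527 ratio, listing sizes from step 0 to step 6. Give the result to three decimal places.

Step 0: 1.227rem
Step 1: 1.227 × 1.527 = 1.874
Step 2: 1.227 × 1.527² = 2.861
Step 3: 1.227 × 1.527³ = 4.369
Step 4: 1.227 × 1.527⁴ = 6.671
Step 5: 1.227 × 1.527⁵ = 10.187
Step 6: 1.227 × 1.527⁶ = 15.555

1.227rem, 1.874rem, 2.861rem, 4.369rem, 6.671rem, 10.187rem, 15.555rem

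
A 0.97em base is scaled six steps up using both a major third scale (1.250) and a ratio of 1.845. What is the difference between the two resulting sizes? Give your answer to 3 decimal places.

Major third: 0.97 × 1.250⁶ = 3.70026em
At 1.845: 0.97 × 1.845⁶ = 38.26044em
Difference: 38.26044 − 3.70026 = 34.56018em

34.560em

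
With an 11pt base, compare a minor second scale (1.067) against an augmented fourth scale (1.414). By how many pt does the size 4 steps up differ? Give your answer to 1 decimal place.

Minor second: 11.0 × 1.067⁴ = 14.258pt
Augmented fourth: 11.0 × 1.414⁴ = 43.973pt
Difference: 43.973 − 14.258 = 29.715pt

29.7pt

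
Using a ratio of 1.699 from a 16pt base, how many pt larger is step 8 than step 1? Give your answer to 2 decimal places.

Step 1: 16.0 × 1.699 = 27.1840pt
Step 8: 16.0 × 1.699⁸ = 1110.8797pt
Difference: 1110.8797 − 27.1840 = 1083.6957pt

1083.70pt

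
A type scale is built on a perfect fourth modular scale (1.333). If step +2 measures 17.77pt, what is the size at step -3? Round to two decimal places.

The gap is -3 − (2) = -5 steps, so the factor is 1.333^-5.
17.77 ÷ 1.333⁵ = 17.77 ÷ 4.20873 ≈ 4.222

4.22pt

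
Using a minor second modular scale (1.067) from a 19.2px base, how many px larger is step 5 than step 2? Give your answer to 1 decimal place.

Step 2: 19.2 × 1.067² = 21.859px
Step 5: 19.2 × 1.067⁵ = 26.554px
Difference: 26.554 − 21.859 = 4.695px

4.7px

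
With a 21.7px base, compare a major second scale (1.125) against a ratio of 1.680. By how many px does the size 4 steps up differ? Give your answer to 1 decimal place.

138.1px

Major second: 21.7 × 1.125⁴ = 34.759px
At 1.680: 21.7 × 1.680⁴ = 172.861px
Difference: 172.861 − 34.759 = 138.102px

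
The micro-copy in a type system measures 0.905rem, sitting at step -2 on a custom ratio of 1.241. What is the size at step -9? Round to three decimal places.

Moving from step -2 to step -9 is 7 steps down, so divide by r⁷.
0.905 ÷ 1.241⁷ = 0.905 ÷ 4.53317 ≈ 0.200

0.200rem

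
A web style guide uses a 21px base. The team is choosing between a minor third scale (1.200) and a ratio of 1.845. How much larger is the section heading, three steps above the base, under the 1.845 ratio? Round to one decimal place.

95.6px

Minor third: 21.0 × 1.200³ = 36.288px
At 1.845: 21.0 × 1.845³ = 131.889px
Difference: 131.889 − 36.288 = 95.601px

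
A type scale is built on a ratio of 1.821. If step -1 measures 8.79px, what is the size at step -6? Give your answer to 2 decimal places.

Moving from step -1 to step -6 is 5 steps down, so divide by r⁵.
8.79 ÷ 1.821⁵ = 8.79 ÷ 20.02395 ≈ 0.439

0.44px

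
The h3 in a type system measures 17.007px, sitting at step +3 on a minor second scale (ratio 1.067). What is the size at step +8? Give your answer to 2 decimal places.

23.52px

Moving from step +3 to step +8 is 5 steps up, so multiply by r⁵.
17.007 × 1.067⁵ = 17.007 × 1.38300 ≈ 23.521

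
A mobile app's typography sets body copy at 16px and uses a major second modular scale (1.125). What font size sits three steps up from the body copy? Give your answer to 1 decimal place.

22.8px

Each step on a modular scale multiplies by the ratio, so the size n steps from the base is base × ratioⁿ.
16.0 × 1.125³ = 16.0 × 1.42383 ≈ 22.78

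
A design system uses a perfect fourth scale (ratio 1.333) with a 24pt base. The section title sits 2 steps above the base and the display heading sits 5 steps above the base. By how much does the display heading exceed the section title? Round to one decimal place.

Step 2: 24.0 × 1.333² = 42.645pt
Step 5: 24.0 × 1.333⁵ = 101.009pt
Difference: 101.009 − 42.645 = 58.364pt

58.4pt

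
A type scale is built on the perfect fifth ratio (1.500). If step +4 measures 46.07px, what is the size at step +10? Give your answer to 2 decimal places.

524.77px

Moving from step +4 to step +10 is 6 steps up, so multiply by r⁶.
46.07 × 1.500⁶ = 46.07 × 11.39062 ≈ 524.766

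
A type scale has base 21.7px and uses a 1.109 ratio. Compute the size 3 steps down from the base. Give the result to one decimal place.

15.9px

21.7 ÷ 1.109³ = 21.7 ÷ 1.36394 ≈ 15.91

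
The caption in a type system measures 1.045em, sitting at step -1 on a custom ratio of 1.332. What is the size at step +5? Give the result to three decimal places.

5.836em

1.045 × 1.332⁶ = 1.045 × 5.58503 ≈ 5.836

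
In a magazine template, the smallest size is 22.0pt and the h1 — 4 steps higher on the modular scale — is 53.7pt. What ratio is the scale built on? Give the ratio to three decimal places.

r⁴ = 53.7 / 22.0, so r = (53.7/22.0)^(1/4).
r = 2.4409^(1/4) ≈ 1.2499

1.250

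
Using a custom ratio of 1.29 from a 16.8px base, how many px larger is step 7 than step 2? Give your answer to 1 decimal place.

71.9px

Step 2: 16.8 × 1.29² = 27.957px
Step 7: 16.8 × 1.29⁷ = 99.871px
Difference: 99.871 − 27.957 = 71.914px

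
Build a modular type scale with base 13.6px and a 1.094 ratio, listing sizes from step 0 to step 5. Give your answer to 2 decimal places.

13.60px, 14.88px, 16.28px, 17.81px, 19.48px, 21.31px

Step 0: 13.6px
Step 1: 13.6 × 1.094 = 14.88
Step 2: 13.6 × 1.094² = 16.28
Step 3: 13.6 × 1.094³ = 17.81
Step 4: 13.6 × 1.094⁴ = 19.48
Step 5: 13.6 × 1.094⁵ = 21.31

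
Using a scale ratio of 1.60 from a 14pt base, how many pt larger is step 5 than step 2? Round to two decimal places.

110.96pt

Step 2: 14.0 × 1.60² = 35.8400pt
Step 5: 14.0 × 1.60⁵ = 146.8006pt
Difference: 146.8006 − 35.8400 = 110.9606pt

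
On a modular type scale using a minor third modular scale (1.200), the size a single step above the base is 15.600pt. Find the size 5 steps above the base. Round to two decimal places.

The gap is 5 − (1) = 4 steps, so the factor is 1.200^4.
15.600 × 1.200⁴ = 15.600 × 2.07360 ≈ 32.348

32.35pt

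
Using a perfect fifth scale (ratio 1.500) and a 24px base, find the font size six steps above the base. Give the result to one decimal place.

273.4px

Each step on a modular scale multiplies by the ratio, so the size n steps from the base is base × ratioⁿ.
24.0 × 1.500⁶ = 24.0 × 11.39062 ≈ 273.38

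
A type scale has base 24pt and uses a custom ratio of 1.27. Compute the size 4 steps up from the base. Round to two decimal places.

62.43pt

24.0 × 1.27⁴ = 24.0 × 2.60145 ≈ 62.43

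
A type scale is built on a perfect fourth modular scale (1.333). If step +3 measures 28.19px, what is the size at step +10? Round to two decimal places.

The gap is 10 − (3) = 7 steps, so the factor is 1.333^7.
28.19 × 1.333⁷ = 28.19 × 7.47844 ≈ 210.817

210.82px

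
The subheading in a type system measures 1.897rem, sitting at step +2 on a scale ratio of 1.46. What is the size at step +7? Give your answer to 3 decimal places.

12.584rem

Moving from step +2 to step +7 is 5 steps up, so multiply by r⁵.
1.897 × 1.46⁵ = 1.897 × 6.63383 ≈ 12.584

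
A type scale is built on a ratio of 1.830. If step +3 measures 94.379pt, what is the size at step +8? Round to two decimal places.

1937.01pt

The gap is 8 − (3) = 5 steps, so the factor is 1.830^5.
94.379 × 1.830⁵ = 94.379 × 20.52369 ≈ 1937.005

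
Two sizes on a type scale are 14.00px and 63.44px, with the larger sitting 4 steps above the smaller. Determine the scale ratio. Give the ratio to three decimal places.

1.459

The ratio satisfies 14.00 × r⁴ = 63.44, so r = (63.44 / 14.00)^(1/4).
r = 4.5314^(1/4) ≈ 1.4590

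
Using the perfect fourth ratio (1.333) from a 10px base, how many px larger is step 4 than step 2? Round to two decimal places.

Step 2: 10.0 × 1.333² = 17.7689px
Step 4: 10.0 × 1.333⁴ = 31.5733px
Difference: 31.5733 − 17.7689 = 13.8044px

13.80px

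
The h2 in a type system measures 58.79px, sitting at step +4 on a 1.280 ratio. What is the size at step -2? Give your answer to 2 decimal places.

The gap is -2 − (4) = -6 steps, so the factor is 1.280^-6.
58.79 ÷ 1.280⁶ = 58.79 ÷ 4.39805 ≈ 13.367

13.37px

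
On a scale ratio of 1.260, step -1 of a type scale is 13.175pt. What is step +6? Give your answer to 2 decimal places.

13.175 × 1.260⁷ = 13.175 × 5.04190 ≈ 66.427

66.43pt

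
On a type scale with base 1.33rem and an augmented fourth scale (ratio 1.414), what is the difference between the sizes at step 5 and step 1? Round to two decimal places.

5.64rem

Step 1: 1.33 × 1.414 = 1.8806rem
Step 5: 1.33 × 1.414⁵ = 7.5179rem
Difference: 7.5179 − 1.8806 = 5.6373rem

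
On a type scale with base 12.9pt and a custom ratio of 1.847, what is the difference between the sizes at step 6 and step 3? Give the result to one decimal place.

430.9pt

Step 3: 12.9 × 1.847³ = 81.281pt
Step 6: 12.9 × 1.847⁶ = 512.143pt
Difference: 512.143 − 81.281 = 430.862pt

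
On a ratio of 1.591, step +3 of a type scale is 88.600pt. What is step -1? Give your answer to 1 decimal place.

88.600 ÷ 1.591⁴ = 88.600 ÷ 6.40738 ≈ 13.828

13.8pt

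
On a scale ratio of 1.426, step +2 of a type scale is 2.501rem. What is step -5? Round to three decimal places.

2.501 ÷ 1.426⁷ = 2.501 ÷ 11.99048 ≈ 0.209

0.209rem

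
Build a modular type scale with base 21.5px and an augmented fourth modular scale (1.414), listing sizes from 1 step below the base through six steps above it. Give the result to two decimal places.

Step -1: 21.5 ÷ 1.414 = 15.21
Step 0: 21.5px
Step 1: 21.5 × 1.414 = 30.40
Step 2: 21.5 × 1.414² = 42.99
Step 3: 21.5 × 1.414³ = 60.78
Step 4: 21.5 × 1.414⁴ = 85.95
Step 5: 21.5 × 1.414⁵ = 121.53
Step 6: 21.5 × 1.414⁶ = 171.84

15.21px, 21.50px, 30.40px, 42.99px, 60.78px, 85.95px, 121.53px, 171.84px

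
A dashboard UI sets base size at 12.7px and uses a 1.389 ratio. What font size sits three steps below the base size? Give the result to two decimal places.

Every step multiplies by the scale ratio.
12.7 ÷ 1.389³ = 12.7 ÷ 2.67983 ≈ 4.74

4.74px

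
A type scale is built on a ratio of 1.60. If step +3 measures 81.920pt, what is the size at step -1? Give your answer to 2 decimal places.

81.920 ÷ 1.60⁴ = 81.920 ÷ 6.55360 ≈ 12.500

12.50pt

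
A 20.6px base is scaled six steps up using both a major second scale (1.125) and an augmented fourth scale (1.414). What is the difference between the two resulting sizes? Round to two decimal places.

Major second: 20.6 × 1.125⁶ = 41.7621px
Augmented fourth: 20.6 × 1.414⁶ = 164.6507px
Difference: 164.6507 − 41.7621 = 122.8886px

122.89px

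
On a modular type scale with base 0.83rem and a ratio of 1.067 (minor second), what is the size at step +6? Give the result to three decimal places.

0.83 × 1.067⁶ = 0.83 × 1.47566 ≈ 1.225

1.225rem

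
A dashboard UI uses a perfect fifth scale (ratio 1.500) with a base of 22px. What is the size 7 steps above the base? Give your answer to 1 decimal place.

375.9px

A modular type scale is a geometric sequence: sizeₙ = base × rⁿ.
22.0 × 1.500⁷ = 22.0 × 17.08594 ≈ 375.89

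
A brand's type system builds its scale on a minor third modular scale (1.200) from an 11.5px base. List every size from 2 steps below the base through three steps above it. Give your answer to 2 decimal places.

7.99px, 9.58px, 11.50px, 13.80px, 16.56px, 19.87px

Step -2: 11.5 ÷ 1.200² = 7.99
Step -1: 11.5 ÷ 1.200 = 9.58
Step 0: 11.5px
Step 1: 11.5 × 1.200 = 13.80
Step 2: 11.5 × 1.200² = 16.56
Step 3: 11.5 × 1.200³ = 19.87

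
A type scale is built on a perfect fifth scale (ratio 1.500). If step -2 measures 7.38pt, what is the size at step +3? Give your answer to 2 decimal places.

56.04pt

Moving from step -2 to step +3 is 5 steps up, so multiply by r⁵.
7.38 × 1.500⁵ = 7.38 × 7.59375 ≈ 56.042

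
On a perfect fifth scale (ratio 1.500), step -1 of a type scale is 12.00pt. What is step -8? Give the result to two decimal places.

12.00 ÷ 1.500⁷ = 12.00 ÷ 17.08594 ≈ 0.702

0.70pt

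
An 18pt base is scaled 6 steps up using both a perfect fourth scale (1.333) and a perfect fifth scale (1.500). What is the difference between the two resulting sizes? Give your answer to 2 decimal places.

104.05pt

Perfect fourth: 18.0 × 1.333⁶ = 100.9842pt
Perfect fifth: 18.0 × 1.500⁶ = 205.0312pt
Difference: 205.0312 − 100.9842 = 104.0470pt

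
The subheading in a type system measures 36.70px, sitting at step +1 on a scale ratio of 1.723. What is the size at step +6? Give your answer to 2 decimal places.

36.70 × 1.723⁵ = 36.70 × 15.18541 ≈ 557.304

557.30px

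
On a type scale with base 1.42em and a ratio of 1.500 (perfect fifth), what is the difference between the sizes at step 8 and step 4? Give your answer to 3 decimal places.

29.204em

Step 4: 1.42 × 1.500⁴ = 7.18875em
Step 8: 1.42 × 1.500⁸ = 36.39305em
Difference: 36.39305 − 7.18875 = 29.20430em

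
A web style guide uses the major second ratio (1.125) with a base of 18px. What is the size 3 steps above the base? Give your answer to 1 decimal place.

25.6px

18.0 × 1.125³ = 18.0 × 1.42383 ≈ 25.63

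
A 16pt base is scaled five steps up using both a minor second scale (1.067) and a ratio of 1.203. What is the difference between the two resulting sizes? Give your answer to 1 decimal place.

Minor second: 16.0 × 1.067⁵ = 22.128pt
At 1.203: 16.0 × 1.203⁵ = 40.313pt
Difference: 40.313 − 22.128 = 18.185pt

18.2pt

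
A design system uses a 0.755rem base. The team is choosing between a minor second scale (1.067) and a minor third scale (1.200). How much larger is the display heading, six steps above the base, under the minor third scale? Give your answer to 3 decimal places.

1.140rem

Minor second: 0.755 × 1.067⁶ = 1.11412rem
Minor third: 0.755 × 1.200⁶ = 2.25442rem
Difference: 2.25442 − 1.11412 = 1.14030rem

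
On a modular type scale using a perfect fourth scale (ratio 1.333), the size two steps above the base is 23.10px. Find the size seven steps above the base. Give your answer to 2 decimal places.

23.10 × 1.333⁵ = 23.10 × 4.20873 ≈ 97.222

97.22px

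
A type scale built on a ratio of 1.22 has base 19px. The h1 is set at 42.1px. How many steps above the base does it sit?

4

1.22ⁿ = 42.1 / 19 = 2.2158
n = ln(2.2158) / ln(1.22) = 0.7956 / 0.1989 ≈ 4.00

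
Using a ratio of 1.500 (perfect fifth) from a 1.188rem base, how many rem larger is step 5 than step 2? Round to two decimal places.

6.35rem

Step 2: 1.188 × 1.500² = 2.6730rem
Step 5: 1.188 × 1.500⁵ = 9.0214rem
Difference: 9.0214 − 2.6730 = 6.3484rem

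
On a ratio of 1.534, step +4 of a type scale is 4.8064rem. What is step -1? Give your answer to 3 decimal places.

4.8064 ÷ 1.534⁵ = 4.8064 ÷ 8.49428 ≈ 0.566

0.566rem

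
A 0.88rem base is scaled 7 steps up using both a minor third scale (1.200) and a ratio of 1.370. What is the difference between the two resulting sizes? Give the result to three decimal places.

4.818rem

Minor third: 0.88 × 1.200⁷ = 3.15320rem
At 1.370: 0.88 × 1.370⁷ = 7.97125rem
Difference: 7.97125 − 3.15320 = 4.81805rem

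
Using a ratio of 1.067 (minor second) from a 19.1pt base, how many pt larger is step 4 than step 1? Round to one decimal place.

4.4pt

Step 1: 19.1 × 1.067 = 20.380pt
Step 4: 19.1 × 1.067⁴ = 24.757pt
Difference: 24.757 − 20.380 = 4.377pt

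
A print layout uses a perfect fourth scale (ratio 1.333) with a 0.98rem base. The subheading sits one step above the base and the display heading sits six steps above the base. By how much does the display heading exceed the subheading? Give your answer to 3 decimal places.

Step 1: 0.98 × 1.333 = 1.30634rem
Step 6: 0.98 × 1.333⁶ = 5.49803rem
Difference: 5.49803 − 1.30634 = 4.19169rem

4.192rem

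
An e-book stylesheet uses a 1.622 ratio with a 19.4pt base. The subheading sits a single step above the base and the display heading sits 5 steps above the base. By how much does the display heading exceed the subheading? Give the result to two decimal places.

186.33pt

Step 1: 19.4 × 1.622 = 31.4668pt
Step 5: 19.4 × 1.622⁵ = 217.7990pt
Difference: 217.7990 − 31.4668 = 186.3322pt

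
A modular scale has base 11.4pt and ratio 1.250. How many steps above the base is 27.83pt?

4

1.250ⁿ = 27.83 / 11.4 = 2.4412
n = ln(2.4412) / ln(1.250) = 0.8925 / 0.2231 ≈ 4.00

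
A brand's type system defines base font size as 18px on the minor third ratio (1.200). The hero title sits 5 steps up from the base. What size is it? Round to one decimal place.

18.0 × 1.200⁵ = 18.0 × 2.48832 ≈ 44.79

44.8px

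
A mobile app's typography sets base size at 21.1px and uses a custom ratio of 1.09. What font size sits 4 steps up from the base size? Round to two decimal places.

21.1 × 1.09⁴ = 21.1 × 1.41158 ≈ 29.78

29.78px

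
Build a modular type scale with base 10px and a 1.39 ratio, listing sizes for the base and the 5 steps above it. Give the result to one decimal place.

10.0px, 13.9px, 19.3px, 26.9px, 37.3px, 51.9px

Step 0: 10px
Step 1: 10.0 × 1.39 = 13.9
Step 2: 10.0 × 1.39² = 19.3
Step 3: 10.0 × 1.39³ = 26.9
Step 4: 10.0 × 1.39⁴ = 37.3
Step 5: 10.0 × 1.39⁵ = 51.9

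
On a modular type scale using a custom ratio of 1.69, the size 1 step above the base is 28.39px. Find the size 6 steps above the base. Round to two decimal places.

28.39 × 1.69⁵ = 28.39 × 13.78585 ≈ 391.380

391.38px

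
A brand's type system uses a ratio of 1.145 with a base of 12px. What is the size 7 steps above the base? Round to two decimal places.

Each step on a modular scale multiplies by the ratio, so the size n steps from the base is base × ratioⁿ.
12.0 × 1.145⁷ = 12.0 × 2.58011 ≈ 30.96

30.96px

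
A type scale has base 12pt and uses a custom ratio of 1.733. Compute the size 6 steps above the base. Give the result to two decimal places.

325.07pt

12.0 × 1.733⁶ = 12.0 × 27.08890 ≈ 325.07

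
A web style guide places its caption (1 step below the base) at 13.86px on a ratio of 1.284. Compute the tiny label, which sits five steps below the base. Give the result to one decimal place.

5.1px

Moving from step -1 to step -5 is 4 steps down, so divide by r⁴.
13.86 ÷ 1.284⁴ = 13.86 ÷ 2.71807 ≈ 5.099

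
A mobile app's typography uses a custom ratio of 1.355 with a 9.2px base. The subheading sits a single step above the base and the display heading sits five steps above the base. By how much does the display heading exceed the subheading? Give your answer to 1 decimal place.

Step 1: 9.2 × 1.355 = 12.466px
Step 5: 9.2 × 1.355⁵ = 42.023px
Difference: 42.023 − 12.466 = 29.557px

29.6px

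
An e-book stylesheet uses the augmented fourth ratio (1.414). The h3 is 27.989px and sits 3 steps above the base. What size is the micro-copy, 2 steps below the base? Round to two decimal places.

4.95px

27.989 ÷ 1.414⁵ = 27.989 ÷ 5.65258 ≈ 4.952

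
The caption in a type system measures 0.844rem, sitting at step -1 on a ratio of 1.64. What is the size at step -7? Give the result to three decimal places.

The gap is -7 − (-1) = -6 steps, so the factor is 1.64^-6.
0.844 ÷ 1.64⁶ = 0.844 ÷ 19.45643 ≈ 0.043

0.043rem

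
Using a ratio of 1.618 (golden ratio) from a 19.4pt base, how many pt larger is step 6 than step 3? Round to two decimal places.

265.90pt

Step 3: 19.4 × 1.618³ = 82.1745pt
Step 6: 19.4 × 1.618⁶ = 348.0750pt
Difference: 348.0750 − 82.1745 = 265.9005pt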